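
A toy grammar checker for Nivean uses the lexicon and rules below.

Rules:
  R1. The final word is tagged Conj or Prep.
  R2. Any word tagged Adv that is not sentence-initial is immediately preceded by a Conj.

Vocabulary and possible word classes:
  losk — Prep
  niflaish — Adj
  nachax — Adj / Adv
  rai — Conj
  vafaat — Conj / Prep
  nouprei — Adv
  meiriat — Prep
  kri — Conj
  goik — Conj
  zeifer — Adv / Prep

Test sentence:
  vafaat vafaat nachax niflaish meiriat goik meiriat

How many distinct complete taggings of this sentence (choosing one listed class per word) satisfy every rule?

Candidates per position — 1:vafaat {Conj,Prep}; 2:vafaat {Conj,Prep}; 3:nachax {Adj,Adv}; 4:niflaish {Adj}; 5:meiriat {Prep}; 6:goik {Conj}; 7:meiriat {Prep}.
There are 8 candidate sequences in total.
Checking each against the rules leaves 6 sequences.
Count = 6.

6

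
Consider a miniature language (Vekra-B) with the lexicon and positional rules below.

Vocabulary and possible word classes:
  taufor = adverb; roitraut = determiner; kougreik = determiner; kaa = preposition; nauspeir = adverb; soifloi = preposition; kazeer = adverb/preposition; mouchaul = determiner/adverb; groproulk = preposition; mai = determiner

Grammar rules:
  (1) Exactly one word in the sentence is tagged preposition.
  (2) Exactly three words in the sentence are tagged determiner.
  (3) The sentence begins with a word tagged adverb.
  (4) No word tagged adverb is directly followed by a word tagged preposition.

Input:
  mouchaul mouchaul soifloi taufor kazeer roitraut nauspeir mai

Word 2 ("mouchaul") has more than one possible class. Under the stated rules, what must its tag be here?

determiner

Candidates per position — 1:mouchaul {determiner,adverb}; 2:mouchaul {determiner,adverb}; 3:soifloi {preposition}; 4:taufor {adverb}; 5:kazeer {adverb,preposition}; 6:roitraut {determiner}; 7:nauspeir {adverb}; 8:mai {determiner}.
Position 1: tagging it determiner would leave rule 3 unsatisfiable, so it must be adverb.
Position 2: tagging it adverb would leave rule 2 unsatisfiable, so it must be determiner.
Position 5: tagging it preposition would leave rule 1 unsatisfiable, so it must be adverb.
That leaves exactly one tagging: adverb determiner preposition adverb adverb determiner adverb determiner.
Rule-by-rule: rule 1 ok; rule 2 ok; rule 3 ok; rule 4 ok.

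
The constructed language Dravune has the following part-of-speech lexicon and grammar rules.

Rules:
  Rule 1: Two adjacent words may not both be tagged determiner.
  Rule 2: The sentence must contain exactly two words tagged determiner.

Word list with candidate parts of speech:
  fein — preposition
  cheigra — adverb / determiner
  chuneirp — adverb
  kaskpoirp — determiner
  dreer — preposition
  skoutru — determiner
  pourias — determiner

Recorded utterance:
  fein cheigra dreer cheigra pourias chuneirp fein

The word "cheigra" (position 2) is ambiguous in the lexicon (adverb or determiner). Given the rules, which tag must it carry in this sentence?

Candidates per position — 1:fein {preposition}; 2:cheigra {adverb,determiner}; 3:dreer {preposition}; 4:cheigra {adverb,determiner}; 5:pourias {determiner}; 6:chuneirp {adverb}; 7:fein {preposition}.
Position 4: tagging it determiner would leave rule 1 unsatisfiable, so it must be adverb.
Position 2: tagging it adverb would leave rule 2 unsatisfiable, so it must be determiner.
So the tagging must be: preposition determiner preposition adverb determiner adverb preposition.
Check: rule 1 ok; rule 2 ok.

determiner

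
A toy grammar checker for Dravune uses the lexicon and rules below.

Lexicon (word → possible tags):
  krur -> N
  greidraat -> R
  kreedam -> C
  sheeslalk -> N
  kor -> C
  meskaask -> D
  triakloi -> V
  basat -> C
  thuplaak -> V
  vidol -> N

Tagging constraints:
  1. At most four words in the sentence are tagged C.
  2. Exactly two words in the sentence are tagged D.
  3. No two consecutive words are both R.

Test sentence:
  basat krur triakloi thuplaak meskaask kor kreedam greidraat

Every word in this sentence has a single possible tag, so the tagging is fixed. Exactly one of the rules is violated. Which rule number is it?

Fixed tagging: C N V V D C C R.
Applying the rules: R1 pass, R2 fail, R3 pass.
Only rule 2 fails.

2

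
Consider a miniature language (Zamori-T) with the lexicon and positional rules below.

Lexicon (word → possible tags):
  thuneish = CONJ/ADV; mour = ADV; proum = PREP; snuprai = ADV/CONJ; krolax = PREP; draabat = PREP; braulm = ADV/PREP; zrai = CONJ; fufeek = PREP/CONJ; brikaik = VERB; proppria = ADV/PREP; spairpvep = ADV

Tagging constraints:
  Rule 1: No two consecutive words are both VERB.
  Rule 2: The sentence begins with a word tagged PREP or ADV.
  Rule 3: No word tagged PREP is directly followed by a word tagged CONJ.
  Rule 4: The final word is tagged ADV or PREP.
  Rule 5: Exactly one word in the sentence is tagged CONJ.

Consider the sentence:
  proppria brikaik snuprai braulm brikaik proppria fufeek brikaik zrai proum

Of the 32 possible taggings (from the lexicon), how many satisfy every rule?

Candidates per position — 1:proppria {ADV,PREP}; 2:brikaik {VERB}; 3:snuprai {ADV,CONJ}; 4:braulm {ADV,PREP}; 5:brikaik {VERB}; 6:proppria {ADV,PREP}; 7:fufeek {PREP,CONJ}; 8:brikaik {VERB}; 9:zrai {CONJ}; 10:proum {PREP}.
There are 32 candidate sequences in total.
Checking each against the rules leaves 8 sequences.
Count = 8.

8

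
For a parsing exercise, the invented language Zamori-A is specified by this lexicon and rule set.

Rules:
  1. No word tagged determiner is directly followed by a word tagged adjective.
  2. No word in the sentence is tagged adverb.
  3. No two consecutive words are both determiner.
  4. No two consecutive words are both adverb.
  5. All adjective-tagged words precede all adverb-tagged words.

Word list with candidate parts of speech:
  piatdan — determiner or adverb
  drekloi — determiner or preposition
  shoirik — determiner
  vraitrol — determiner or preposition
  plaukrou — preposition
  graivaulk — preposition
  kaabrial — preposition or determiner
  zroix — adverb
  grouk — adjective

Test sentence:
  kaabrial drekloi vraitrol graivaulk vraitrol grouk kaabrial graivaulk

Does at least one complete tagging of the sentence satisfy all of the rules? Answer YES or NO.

Candidates per position — 1:kaabrial {preposition,determiner}; 2:drekloi {determiner,preposition}; 3:vraitrol {determiner,preposition}; 4:graivaulk {preposition}; 5:vraitrol {determiner,preposition}; 6:grouk {adjective}; 7:kaabrial {preposition,determiner}; 8:graivaulk {preposition}.
One satisfying assignment: preposition determiner preposition preposition preposition adjective preposition preposition.
Verifying each rule — rule 1 holds; rule 2 holds; rule 3 holds; rule 4 holds; rule 5 holds.

YES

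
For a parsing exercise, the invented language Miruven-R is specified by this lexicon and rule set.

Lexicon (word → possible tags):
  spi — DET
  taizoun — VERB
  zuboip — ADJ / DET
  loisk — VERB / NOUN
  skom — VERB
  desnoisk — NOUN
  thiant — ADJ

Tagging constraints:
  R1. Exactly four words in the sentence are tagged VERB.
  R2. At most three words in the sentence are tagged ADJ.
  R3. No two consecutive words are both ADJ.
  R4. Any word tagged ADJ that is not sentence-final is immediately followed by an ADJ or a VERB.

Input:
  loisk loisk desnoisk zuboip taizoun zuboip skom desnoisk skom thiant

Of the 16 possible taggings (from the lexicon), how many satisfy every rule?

Candidates per position — 1:loisk {VERB,NOUN}; 2:loisk {VERB,NOUN}; 3:desnoisk {NOUN}; 4:zuboip {ADJ,DET}; 5:taizoun {VERB}; 6:zuboip {ADJ,DET}; 7:skom {VERB}; 8:desnoisk {NOUN}; 9:skom {VERB}; 10:thiant {ADJ}.
There are 16 candidate sequences in total.
Checking each against the rules leaves 8 sequences.
Count = 8.

8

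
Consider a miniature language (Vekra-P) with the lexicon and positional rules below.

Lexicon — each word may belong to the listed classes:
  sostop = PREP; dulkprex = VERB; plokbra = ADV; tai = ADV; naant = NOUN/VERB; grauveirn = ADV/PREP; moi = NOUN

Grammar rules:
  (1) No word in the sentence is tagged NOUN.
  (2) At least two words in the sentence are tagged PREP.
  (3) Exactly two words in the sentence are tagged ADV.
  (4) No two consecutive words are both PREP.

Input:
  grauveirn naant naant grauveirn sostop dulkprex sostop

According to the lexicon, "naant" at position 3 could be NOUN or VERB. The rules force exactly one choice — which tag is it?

VERB

Candidates per position — 1:grauveirn {ADV,PREP}; 2:naant {NOUN,VERB}; 3:naant {NOUN,VERB}; 4:grauveirn {ADV,PREP}; 5:sostop {PREP}; 6:dulkprex {VERB}; 7:sostop {PREP}.
Word 1 cannot be PREP — rule 3 would then fail for every completion. It is ADV.
Word 2 cannot be NOUN — rule 1 would then fail for every completion. It is VERB.
Word 3 cannot be NOUN — rule 1 would then fail for every completion. It is VERB.
Word 4 cannot be PREP — rule 3 would then fail for every completion. It is ADV.
So the tagging must be: ADV VERB VERB ADV PREP VERB PREP.
Rule-by-rule: rule 1 holds; rule 2 holds; rule 3 holds; rule 4 holds.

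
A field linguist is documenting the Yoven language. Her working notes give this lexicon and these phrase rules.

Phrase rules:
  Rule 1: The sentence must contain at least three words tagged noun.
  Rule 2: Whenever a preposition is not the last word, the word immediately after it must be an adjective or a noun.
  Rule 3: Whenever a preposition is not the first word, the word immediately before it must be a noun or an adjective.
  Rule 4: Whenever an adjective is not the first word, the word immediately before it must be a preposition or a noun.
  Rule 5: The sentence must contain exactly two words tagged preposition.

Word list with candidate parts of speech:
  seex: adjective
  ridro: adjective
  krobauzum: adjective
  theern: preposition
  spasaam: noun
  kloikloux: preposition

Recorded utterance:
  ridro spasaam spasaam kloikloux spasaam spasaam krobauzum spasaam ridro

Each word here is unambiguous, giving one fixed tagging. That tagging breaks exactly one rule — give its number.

5

Fixed tagging: adjective noun noun preposition noun noun adjective noun adjective.
Checking each rule: R1 holds, R2 holds, R3 holds, R4 holds, R5 violated.
Only rule 5 fails.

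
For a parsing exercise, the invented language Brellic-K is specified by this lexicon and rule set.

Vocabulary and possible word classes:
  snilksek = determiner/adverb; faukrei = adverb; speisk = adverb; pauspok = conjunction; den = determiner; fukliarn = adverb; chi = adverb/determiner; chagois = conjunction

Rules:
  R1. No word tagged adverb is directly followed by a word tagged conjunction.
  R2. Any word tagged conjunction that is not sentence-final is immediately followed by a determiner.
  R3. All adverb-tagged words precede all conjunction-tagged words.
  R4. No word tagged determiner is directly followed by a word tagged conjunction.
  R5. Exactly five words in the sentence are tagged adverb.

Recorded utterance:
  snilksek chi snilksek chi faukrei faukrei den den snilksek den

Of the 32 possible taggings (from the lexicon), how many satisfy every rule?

Candidates per position — 1:snilksek {determiner,adverb}; 2:chi {adverb,determiner}; 3:snilksek {determiner,adverb}; 4:chi {adverb,determiner}; 5:faukrei {adverb}; 6:faukrei {adverb}; 7:den {determiner}; 8:den {determiner}; 9:snilksek {determiner,adverb}; 10:den {determiner}.
There are 32 candidate sequences in total.
Checking each against the rules leaves 10 sequences.
Count = 10.

10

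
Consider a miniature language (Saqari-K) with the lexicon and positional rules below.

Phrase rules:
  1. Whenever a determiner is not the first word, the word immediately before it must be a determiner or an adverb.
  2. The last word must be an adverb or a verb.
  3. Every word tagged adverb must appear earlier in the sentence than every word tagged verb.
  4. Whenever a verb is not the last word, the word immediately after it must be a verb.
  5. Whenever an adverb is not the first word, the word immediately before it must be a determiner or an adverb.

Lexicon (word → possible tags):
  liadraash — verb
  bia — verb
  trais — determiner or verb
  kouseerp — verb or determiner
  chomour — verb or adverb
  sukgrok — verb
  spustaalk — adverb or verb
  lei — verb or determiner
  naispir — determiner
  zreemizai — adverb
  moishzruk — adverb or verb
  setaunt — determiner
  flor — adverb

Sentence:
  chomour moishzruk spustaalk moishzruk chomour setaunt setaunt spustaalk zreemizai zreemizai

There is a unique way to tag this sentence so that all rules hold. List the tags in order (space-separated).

Candidates per position — 1:chomour {verb,adverb}; 2:moishzruk {adverb,verb}; 3:spustaalk {adverb,verb}; 4:moishzruk {adverb,verb}; 5:chomour {verb,adverb}; 6:setaunt {determiner}; 7:setaunt {determiner}; 8:spustaalk {adverb,verb}; 9:zreemizai {adverb}; 10:zreemizai {adverb}.
Position 1: tagging it verb would leave rule 3 unsatisfiable, so it must be adverb.
Position 2: tagging it verb would leave rule 3 unsatisfiable, so it must be adverb.
Position 3: tagging it verb would leave rule 3 unsatisfiable, so it must be adverb.
Position 4: tagging it verb would leave rule 3 unsatisfiable, so it must be adverb.
Position 5: tagging it verb would leave rule 1 unsatisfiable, so it must be adverb.
Position 8: tagging it verb would leave rule 3 unsatisfiable, so it must be adverb.
That leaves exactly one tagging: adverb adverb adverb adverb adverb determiner determiner adverb adverb adverb.
Verifying each rule — rule 1 satisfied; rule 2 satisfied; rule 3 satisfied; rule 4 satisfied; rule 5 satisfied.

adverb adverb adverb adverb adverb determiner determiner adverb adverb adverb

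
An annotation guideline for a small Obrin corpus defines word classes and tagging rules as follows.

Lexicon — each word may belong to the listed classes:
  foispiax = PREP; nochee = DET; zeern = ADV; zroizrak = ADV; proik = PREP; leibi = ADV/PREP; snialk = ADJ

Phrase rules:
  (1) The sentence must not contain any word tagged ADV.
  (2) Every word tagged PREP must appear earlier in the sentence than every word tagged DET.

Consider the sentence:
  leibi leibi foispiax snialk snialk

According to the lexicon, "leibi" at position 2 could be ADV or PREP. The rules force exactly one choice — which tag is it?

PREP

Candidates per position — 1:leibi {ADV,PREP}; 2:leibi {ADV,PREP}; 3:foispiax {PREP}; 4:snialk {ADJ}; 5:snialk {ADJ}.
Position 1: ADV is ruled out by rule 1; that leaves PREP.
Position 2: ADV is ruled out by rule 1; that leaves PREP.
The only consistent sequence is: PREP PREP PREP ADJ ADJ.
Rule-by-rule: rule 1 satisfied; rule 2 satisfied.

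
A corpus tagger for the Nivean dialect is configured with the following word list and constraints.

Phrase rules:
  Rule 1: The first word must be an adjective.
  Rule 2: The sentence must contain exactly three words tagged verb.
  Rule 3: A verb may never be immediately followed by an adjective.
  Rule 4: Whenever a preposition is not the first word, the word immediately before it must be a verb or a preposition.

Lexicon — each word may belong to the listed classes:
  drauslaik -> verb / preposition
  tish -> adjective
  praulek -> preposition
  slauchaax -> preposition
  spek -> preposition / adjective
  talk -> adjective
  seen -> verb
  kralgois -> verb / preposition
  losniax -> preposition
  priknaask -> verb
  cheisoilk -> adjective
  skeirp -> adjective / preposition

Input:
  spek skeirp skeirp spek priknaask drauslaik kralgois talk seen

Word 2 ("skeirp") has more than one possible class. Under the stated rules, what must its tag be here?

adjective

Candidates per position — 1:spek {preposition,adjective}; 2:skeirp {adjective,preposition}; 3:skeirp {adjective,preposition}; 4:spek {preposition,adjective}; 5:priknaask {verb}; 6:drauslaik {verb,preposition}; 7:kralgois {verb,preposition}; 8:talk {adjective}; 9:seen {verb}.
Position 1: preposition is ruled out by rule 1; that leaves adjective.
Position 2: preposition is ruled out by rule 4; that leaves adjective.
Position 3: preposition is ruled out by rule 4; that leaves adjective.
Position 4: preposition is ruled out by rule 4; that leaves adjective.
Position 7: verb is ruled out by rule 3; that leaves preposition.
Position 6: preposition is ruled out by rule 2; that leaves verb.
That leaves exactly one tagging: adjective adjective adjective adjective verb verb preposition adjective verb.
Verifying each rule — rule 1 holds; rule 2 holds; rule 3 holds; rule 4 holds.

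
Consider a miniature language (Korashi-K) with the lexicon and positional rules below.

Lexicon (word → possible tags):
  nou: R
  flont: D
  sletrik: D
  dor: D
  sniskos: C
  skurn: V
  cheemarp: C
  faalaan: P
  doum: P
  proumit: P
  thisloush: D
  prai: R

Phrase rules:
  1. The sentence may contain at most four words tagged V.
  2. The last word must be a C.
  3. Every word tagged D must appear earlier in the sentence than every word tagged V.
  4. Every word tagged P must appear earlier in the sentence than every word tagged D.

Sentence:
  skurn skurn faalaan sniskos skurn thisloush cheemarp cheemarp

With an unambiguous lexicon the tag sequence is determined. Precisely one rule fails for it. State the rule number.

3

Fixed tagging: V V P C V D C C.
Rule check: R1 ✓, R2 ✓, R3 ✗, R4 ✓.
Only rule 3 fails.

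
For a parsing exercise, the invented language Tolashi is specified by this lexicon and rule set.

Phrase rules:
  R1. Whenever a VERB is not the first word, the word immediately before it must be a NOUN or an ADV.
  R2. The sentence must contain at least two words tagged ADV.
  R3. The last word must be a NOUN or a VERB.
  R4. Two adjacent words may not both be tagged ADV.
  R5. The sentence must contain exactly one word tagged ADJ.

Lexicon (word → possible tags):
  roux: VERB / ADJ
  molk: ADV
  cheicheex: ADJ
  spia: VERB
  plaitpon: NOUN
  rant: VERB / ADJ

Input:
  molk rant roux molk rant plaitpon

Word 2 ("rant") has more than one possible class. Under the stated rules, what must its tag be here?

VERB

Candidates per position — 1:molk {ADV}; 2:rant {VERB,ADJ}; 3:roux {VERB,ADJ}; 4:molk {ADV}; 5:rant {VERB,ADJ}; 6:plaitpon {NOUN}.
Position 3: VERB is ruled out by rule 1; that leaves ADJ.
Position 5: ADJ is ruled out by rule 5; that leaves VERB.
Position 2: ADJ is ruled out by rule 5; that leaves VERB.
The only consistent sequence is: ADV VERB ADJ ADV VERB NOUN.
Rule-by-rule: rule 1 ok; rule 2 ok; rule 3 ok; rule 4 ok; rule 5 ok.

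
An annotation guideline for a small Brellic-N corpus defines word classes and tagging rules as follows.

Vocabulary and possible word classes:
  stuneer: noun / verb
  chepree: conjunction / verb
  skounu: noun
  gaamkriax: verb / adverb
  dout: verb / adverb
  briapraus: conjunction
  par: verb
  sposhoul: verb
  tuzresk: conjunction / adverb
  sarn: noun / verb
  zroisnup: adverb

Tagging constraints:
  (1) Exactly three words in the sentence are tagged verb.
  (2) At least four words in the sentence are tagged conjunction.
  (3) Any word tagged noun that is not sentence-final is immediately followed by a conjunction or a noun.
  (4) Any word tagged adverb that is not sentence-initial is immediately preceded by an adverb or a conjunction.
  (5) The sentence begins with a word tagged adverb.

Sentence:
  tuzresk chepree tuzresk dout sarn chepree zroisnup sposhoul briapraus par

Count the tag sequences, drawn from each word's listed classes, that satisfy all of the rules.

2

Candidates per position — 1:tuzresk {conjunction,adverb}; 2:chepree {conjunction,verb}; 3:tuzresk {conjunction,adverb}; 4:dout {verb,adverb}; 5:sarn {noun,verb}; 6:chepree {conjunction,verb}; 7:zroisnup {adverb}; 8:sposhoul {verb}; 9:briapraus {conjunction}; 10:par {verb}.
There are 64 candidate sequences in total.
The sequences that satisfy every rule: adverb conjunction conjunction verb noun conjunction adverb verb conjunction verb; adverb conjunction conjunction adverb verb conjunction adverb verb conjunction verb.
Count = 2.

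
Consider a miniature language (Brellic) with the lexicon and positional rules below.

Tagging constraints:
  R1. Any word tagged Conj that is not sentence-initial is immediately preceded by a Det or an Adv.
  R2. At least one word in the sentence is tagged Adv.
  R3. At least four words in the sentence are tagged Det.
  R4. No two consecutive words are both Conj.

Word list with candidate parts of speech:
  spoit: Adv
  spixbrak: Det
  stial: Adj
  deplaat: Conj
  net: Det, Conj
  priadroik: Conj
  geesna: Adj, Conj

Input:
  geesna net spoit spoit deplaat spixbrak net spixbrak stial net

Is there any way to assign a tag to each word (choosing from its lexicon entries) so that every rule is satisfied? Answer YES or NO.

Candidates per position — 1:geesna {Adj,Conj}; 2:net {Det,Conj}; 3:spoit {Adv}; 4:spoit {Adv}; 5:deplaat {Conj}; 6:spixbrak {Det}; 7:net {Det,Conj}; 8:spixbrak {Det}; 9:stial {Adj}; 10:net {Det,Conj}.
One satisfying assignment: Adj Det Adv Adv Conj Det Conj Det Adj Det.
Rule-by-rule: rule 1 satisfied; rule 2 satisfied; rule 3 satisfied; rule 4 satisfied.

YES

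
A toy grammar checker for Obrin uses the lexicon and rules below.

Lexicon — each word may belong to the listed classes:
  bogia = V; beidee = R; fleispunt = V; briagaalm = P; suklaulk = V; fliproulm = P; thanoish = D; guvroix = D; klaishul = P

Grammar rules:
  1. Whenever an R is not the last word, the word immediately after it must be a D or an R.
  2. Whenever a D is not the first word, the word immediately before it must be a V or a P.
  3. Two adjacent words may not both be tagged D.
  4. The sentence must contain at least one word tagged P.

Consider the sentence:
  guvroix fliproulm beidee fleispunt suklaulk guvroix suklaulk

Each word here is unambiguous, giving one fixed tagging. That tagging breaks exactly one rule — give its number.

Fixed tagging: D P R V V D V.
Checking each rule: R1 fails, R2 ok, R3 ok, R4 ok.
Only rule 1 fails.

1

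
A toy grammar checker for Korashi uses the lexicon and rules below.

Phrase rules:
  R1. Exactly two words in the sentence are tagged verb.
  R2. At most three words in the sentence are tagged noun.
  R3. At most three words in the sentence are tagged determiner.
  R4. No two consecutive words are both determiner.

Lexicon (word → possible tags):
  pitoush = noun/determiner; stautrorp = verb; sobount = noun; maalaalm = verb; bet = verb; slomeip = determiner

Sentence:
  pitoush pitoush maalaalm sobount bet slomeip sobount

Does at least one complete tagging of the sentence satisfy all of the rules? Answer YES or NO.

Candidates per position — 1:pitoush {noun,determiner}; 2:pitoush {noun,determiner}; 3:maalaalm {verb}; 4:sobount {noun}; 5:bet {verb}; 6:slomeip {determiner}; 7:sobount {noun}.
One satisfying assignment: noun determiner verb noun verb determiner noun.
Rule-by-rule: rule 1 holds; rule 2 holds; rule 3 holds; rule 4 holds.

YES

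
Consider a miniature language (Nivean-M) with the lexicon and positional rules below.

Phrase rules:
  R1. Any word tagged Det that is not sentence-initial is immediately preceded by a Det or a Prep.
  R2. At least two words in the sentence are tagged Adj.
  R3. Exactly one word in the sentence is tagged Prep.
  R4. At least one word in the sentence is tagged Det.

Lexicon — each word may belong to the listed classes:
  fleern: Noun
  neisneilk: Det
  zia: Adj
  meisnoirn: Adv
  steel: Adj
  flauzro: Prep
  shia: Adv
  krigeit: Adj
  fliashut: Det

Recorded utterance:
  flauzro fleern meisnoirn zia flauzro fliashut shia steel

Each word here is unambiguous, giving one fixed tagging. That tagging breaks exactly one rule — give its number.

3

Fixed tagging: Prep Noun Adv Adj Prep Det Adv Adj.
Checking each rule: R1 ✓, R2 ✓, R3 ✗, R4 ✓.
Only rule 3 fails.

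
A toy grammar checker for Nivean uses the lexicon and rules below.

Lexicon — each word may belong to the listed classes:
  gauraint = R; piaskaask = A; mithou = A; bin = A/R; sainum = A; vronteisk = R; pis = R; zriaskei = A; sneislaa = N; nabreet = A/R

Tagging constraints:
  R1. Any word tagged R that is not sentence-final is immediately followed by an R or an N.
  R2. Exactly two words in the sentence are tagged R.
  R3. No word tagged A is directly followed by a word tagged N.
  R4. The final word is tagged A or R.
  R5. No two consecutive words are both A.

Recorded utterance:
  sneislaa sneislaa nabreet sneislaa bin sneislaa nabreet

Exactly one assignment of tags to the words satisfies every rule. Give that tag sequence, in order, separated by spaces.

N N R N R N A

Candidates per position — 1:sneislaa {N}; 2:sneislaa {N}; 3:nabreet {A,R}; 4:sneislaa {N}; 5:bin {A,R}; 6:sneislaa {N}; 7:nabreet {A,R}.
If word 3 were A, no tagging could satisfy rule 3; so word 3 is R.
If word 5 were A, no tagging could satisfy rule 3; so word 5 is R.
If word 7 were R, no tagging could satisfy rule 2; so word 7 is A.
That leaves exactly one tagging: N N R N R N A.
Rule-by-rule: rule 1 holds; rule 2 holds; rule 3 holds; rule 4 holds; rule 5 holds.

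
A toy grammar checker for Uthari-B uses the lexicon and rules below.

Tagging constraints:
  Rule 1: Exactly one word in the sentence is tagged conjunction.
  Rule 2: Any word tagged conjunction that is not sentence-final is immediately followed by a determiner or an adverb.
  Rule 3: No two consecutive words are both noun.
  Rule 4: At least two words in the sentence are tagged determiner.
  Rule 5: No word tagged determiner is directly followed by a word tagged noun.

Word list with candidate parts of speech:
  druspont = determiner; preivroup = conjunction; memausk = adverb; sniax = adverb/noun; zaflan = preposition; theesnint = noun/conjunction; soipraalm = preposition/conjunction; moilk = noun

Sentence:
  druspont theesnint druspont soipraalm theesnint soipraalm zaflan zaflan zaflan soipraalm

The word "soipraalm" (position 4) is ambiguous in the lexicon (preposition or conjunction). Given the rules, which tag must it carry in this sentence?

preposition

Candidates per position — 1:druspont {determiner}; 2:theesnint {noun,conjunction}; 3:druspont {determiner}; 4:soipraalm {preposition,conjunction}; 5:theesnint {noun,conjunction}; 6:soipraalm {preposition,conjunction}; 7:zaflan {preposition}; 8:zaflan {preposition}; 9:zaflan {preposition}; 10:soipraalm {preposition,conjunction}.
If word 2 were noun, no tagging could satisfy rule 5; so word 2 is conjunction.
If word 4 were conjunction, no tagging could satisfy rule 1; so word 4 is preposition.
If word 5 were conjunction, no tagging could satisfy rule 1; so word 5 is noun.
If word 6 were conjunction, no tagging could satisfy rule 1; so word 6 is preposition.
If word 10 were conjunction, no tagging could satisfy rule 1; so word 10 is preposition.
The unique satisfying tagging is: determiner conjunction determiner preposition noun preposition preposition preposition preposition preposition.
Rule-by-rule: rule 1 ✓; rule 2 ✓; rule 3 ✓; rule 4 ✓; rule 5 ✓.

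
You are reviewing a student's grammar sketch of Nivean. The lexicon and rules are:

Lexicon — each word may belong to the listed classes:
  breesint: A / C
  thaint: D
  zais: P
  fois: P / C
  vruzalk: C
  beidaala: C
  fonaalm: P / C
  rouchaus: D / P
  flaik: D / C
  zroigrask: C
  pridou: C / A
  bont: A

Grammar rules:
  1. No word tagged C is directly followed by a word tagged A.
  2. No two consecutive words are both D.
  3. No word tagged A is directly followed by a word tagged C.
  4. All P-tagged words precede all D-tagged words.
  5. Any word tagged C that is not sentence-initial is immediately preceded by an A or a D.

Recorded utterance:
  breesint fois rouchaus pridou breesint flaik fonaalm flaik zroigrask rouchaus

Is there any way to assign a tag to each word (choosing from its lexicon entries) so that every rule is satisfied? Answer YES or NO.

YES

Candidates per position — 1:breesint {A,C}; 2:fois {P,C}; 3:rouchaus {D,P}; 4:pridou {C,A}; 5:breesint {A,C}; 6:flaik {D,C}; 7:fonaalm {P,C}; 8:flaik {D,C}; 9:zroigrask {C}; 10:rouchaus {D,P}.
One satisfying assignment: A P D A A D C D C D.
Checking: rule 1 satisfied; rule 2 satisfied; rule 3 satisfied; rule 4 satisfied; rule 5 satisfied.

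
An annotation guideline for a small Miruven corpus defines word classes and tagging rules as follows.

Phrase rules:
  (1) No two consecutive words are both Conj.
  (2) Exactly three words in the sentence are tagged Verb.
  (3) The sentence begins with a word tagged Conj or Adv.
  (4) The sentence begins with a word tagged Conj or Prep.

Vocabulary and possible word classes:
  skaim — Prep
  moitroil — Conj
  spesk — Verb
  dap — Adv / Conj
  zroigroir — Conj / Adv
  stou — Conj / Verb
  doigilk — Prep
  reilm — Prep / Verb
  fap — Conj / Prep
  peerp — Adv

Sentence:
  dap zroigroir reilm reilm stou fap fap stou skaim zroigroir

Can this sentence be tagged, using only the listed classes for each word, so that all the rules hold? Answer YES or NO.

YES

Candidates per position — 1:dap {Adv,Conj}; 2:zroigroir {Conj,Adv}; 3:reilm {Prep,Verb}; 4:reilm {Prep,Verb}; 5:stou {Conj,Verb}; 6:fap {Conj,Prep}; 7:fap {Conj,Prep}; 8:stou {Conj,Verb}; 9:skaim {Prep}; 10:zroigroir {Conj,Adv}.
One satisfying assignment: Conj Adv Verb Prep Verb Conj Prep Verb Prep Adv.
Rule-by-rule: rule 1 ok; rule 2 ok; rule 3 ok; rule 4 ok.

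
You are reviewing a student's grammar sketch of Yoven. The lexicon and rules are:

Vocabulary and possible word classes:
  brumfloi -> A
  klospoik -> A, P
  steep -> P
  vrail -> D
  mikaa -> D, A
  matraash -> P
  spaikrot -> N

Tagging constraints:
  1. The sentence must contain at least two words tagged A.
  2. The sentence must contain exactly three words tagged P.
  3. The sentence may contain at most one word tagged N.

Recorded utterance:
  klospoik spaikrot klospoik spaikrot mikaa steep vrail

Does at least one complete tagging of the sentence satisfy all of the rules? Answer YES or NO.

NO

Candidates per position — 1:klospoik {A,P}; 2:spaikrot {N}; 3:klospoik {A,P}; 4:spaikrot {N}; 5:mikaa {D,A}; 6:steep {P}; 7:vrail {D}.
Rule 3 cannot be satisfied by any choice of tags from the lexicon.
So there is no consistent tagging.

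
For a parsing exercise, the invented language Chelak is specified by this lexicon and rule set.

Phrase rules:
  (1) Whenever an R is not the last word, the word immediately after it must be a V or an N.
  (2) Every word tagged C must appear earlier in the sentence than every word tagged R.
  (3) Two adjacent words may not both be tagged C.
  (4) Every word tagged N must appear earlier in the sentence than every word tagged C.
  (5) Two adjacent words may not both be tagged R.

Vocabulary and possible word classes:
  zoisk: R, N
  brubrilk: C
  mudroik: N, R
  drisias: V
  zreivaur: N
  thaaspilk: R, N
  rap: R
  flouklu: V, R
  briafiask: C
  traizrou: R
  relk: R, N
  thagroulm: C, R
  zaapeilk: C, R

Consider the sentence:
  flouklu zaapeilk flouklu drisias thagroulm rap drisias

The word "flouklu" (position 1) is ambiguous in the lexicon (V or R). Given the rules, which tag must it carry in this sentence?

Candidates per position — 1:flouklu {V,R}; 2:zaapeilk {C,R}; 3:flouklu {V,R}; 4:drisias {V}; 5:thagroulm {C,R}; 6:rap {R}; 7:drisias {V}.
If word 1 were R, no tagging could satisfy rule 1; so word 1 is V.
If word 5 were R, no tagging could satisfy rule 1; so word 5 is C.
If word 2 were R, no tagging could satisfy rule 2; so word 2 is C.
If word 3 were R, no tagging could satisfy rule 2; so word 3 is V.
The unique satisfying tagging is: V C V V C R V.
Check: rule 1 satisfied; rule 2 satisfied; rule 3 satisfied; rule 4 satisfied; rule 5 satisfied.

V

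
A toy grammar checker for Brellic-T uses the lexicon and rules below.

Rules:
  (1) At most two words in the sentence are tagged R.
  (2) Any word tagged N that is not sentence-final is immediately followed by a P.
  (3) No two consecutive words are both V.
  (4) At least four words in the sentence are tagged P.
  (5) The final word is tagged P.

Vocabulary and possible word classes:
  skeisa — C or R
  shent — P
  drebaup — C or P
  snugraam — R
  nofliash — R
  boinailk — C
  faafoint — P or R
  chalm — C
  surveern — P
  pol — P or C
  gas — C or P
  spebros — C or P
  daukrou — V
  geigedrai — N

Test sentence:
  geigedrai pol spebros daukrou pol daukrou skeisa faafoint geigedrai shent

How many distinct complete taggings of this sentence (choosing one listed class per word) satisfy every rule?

8

Candidates per position — 1:geigedrai {N}; 2:pol {P,C}; 3:spebros {C,P}; 4:daukrou {V}; 5:pol {P,C}; 6:daukrou {V}; 7:skeisa {C,R}; 8:faafoint {P,R}; 9:geigedrai {N}; 10:shent {P}.
There are 32 candidate sequences in total.
Checking each against the rules leaves 8 sequences.
Count = 8.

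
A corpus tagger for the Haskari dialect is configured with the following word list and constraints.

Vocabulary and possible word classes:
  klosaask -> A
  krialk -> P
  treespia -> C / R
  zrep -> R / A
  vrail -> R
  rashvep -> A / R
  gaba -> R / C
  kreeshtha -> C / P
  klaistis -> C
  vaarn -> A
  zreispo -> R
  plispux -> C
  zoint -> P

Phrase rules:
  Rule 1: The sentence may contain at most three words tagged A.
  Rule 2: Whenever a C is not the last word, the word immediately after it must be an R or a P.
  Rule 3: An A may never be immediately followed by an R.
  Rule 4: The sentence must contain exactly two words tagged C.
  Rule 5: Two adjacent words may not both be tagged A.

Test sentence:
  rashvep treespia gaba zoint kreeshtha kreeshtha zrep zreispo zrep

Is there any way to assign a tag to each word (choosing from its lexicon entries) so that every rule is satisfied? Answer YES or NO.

YES

Candidates per position — 1:rashvep {A,R}; 2:treespia {C,R}; 3:gaba {R,C}; 4:zoint {P}; 5:kreeshtha {C,P}; 6:kreeshtha {C,P}; 7:zrep {R,A}; 8:zreispo {R}; 9:zrep {R,A}.
One satisfying assignment: R R C P C P R R R.
Rule-by-rule: rule 1 ok; rule 2 ok; rule 3 ok; rule 4 ok; rule 5 ok.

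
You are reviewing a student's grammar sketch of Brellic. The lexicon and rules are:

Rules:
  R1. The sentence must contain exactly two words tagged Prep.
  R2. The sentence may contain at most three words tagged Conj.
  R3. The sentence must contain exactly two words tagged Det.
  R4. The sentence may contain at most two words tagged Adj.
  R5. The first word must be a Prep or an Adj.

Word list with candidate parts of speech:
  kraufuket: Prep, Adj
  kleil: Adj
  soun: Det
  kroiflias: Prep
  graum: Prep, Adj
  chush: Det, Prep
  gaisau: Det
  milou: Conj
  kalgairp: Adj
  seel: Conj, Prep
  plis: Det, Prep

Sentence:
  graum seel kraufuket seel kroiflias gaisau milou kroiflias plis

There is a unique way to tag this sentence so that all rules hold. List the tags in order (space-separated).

Candidates per position — 1:graum {Prep,Adj}; 2:seel {Conj,Prep}; 3:kraufuket {Prep,Adj}; 4:seel {Conj,Prep}; 5:kroiflias {Prep}; 6:gaisau {Det}; 7:milou {Conj}; 8:kroiflias {Prep}; 9:plis {Det,Prep}.
Position 1: tagging it Prep would leave rule 1 unsatisfiable, so it must be Adj.
Position 2: tagging it Prep would leave rule 1 unsatisfiable, so it must be Conj.
Position 3: tagging it Prep would leave rule 1 unsatisfiable, so it must be Adj.
Position 4: tagging it Prep would leave rule 1 unsatisfiable, so it must be Conj.
Position 9: tagging it Prep would leave rule 1 unsatisfiable, so it must be Det.
That leaves exactly one tagging: Adj Conj Adj Conj Prep Det Conj Prep Det.
Verifying each rule — rule 1 holds; rule 2 holds; rule 3 holds; rule 4 holds; rule 5 holds.

Adj Conj Adj Conj Prep Det Conj Prep Det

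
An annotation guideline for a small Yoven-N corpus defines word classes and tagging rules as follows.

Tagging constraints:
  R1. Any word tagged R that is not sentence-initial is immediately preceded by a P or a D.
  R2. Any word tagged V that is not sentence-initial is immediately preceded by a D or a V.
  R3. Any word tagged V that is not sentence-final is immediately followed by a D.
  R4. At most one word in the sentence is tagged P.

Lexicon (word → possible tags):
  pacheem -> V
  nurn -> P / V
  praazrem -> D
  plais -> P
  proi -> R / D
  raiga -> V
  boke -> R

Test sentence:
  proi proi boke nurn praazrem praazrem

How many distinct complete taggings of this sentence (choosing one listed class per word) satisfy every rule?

2

Candidates per position — 1:proi {R,D}; 2:proi {R,D}; 3:boke {R}; 4:nurn {P,V}; 5:praazrem {D}; 6:praazrem {D}.
There are 8 candidate sequences in total.
The sequences that satisfy every rule: R D R P D D; D D R P D D.
Count = 2.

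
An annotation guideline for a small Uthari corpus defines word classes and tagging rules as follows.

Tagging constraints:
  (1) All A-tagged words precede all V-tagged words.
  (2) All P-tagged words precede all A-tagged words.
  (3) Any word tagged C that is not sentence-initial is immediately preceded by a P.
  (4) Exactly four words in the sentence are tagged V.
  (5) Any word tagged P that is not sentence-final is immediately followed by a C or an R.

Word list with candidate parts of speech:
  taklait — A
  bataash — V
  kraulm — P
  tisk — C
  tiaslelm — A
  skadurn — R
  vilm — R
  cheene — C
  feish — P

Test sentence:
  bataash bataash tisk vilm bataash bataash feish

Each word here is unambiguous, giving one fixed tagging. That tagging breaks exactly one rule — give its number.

Fixed tagging: V V C R V V P.
Checking each rule: R1 ✓, R2 ✓, R3 ✗, R4 ✓, R5 ✓.
Only rule 3 fails.

3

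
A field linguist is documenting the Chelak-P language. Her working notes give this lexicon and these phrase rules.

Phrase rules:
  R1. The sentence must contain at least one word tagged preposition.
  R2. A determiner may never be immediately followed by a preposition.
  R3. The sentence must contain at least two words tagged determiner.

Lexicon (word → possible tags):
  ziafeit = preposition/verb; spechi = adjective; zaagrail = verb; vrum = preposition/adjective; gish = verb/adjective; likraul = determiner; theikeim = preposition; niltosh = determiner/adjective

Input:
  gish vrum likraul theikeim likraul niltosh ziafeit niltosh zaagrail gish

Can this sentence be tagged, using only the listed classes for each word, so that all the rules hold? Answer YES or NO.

Candidates per position — 1:gish {verb,adjective}; 2:vrum {preposition,adjective}; 3:likraul {determiner}; 4:theikeim {preposition}; 5:likraul {determiner}; 6:niltosh {determiner,adjective}; 7:ziafeit {preposition,verb}; 8:niltosh {determiner,adjective}; 9:zaagrail {verb}; 10:gish {verb,adjective}.
Rule 2 cannot be satisfied by any choice of tags from the lexicon.
So there is no consistent tagging.

NO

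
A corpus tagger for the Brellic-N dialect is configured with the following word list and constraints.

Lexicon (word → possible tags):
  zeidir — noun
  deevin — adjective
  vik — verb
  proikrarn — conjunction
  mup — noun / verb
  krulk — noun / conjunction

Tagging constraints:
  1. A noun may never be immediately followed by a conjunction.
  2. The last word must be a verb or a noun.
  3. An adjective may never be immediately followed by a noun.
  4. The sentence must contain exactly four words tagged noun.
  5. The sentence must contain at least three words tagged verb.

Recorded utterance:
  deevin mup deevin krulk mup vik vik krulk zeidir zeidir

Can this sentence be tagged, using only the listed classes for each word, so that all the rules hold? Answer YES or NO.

YES

Candidates per position — 1:deevin {adjective}; 2:mup {noun,verb}; 3:deevin {adjective}; 4:krulk {noun,conjunction}; 5:mup {noun,verb}; 6:vik {verb}; 7:vik {verb}; 8:krulk {noun,conjunction}; 9:zeidir {noun}; 10:zeidir {noun}.
One satisfying assignment: adjective verb adjective conjunction noun verb verb noun noun noun.
Rule-by-rule: rule 1 holds; rule 2 holds; rule 3 holds; rule 4 holds; rule 5 holds.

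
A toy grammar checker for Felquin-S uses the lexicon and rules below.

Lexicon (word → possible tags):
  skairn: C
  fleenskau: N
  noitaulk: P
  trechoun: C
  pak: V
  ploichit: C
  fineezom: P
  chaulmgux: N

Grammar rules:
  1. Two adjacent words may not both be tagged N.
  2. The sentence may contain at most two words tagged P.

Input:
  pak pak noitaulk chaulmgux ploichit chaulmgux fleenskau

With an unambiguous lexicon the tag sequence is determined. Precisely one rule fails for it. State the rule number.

Fixed tagging: V V P N C N N.
Checking each rule: R1 violated, R2 holds.
Only rule 1 fails.

1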